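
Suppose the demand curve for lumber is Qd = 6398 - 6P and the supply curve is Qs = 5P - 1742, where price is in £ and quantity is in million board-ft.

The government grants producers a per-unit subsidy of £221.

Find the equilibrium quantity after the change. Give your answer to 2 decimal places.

Initially, 6398 - 6P = 5P - 1742, so 8140 = 11P and P = 740, Q = 1958.
Since sellers receive the price plus the subsidy, the effective supply curve becomes Qs = 5P - 637.
Setting them equal: 6398 - 6P = 5P - 637 → 7035 = 11P, so P = 7035/11 ≈ 639.5455 and Q = 28168/11 ≈ 2560.7273.

2560.73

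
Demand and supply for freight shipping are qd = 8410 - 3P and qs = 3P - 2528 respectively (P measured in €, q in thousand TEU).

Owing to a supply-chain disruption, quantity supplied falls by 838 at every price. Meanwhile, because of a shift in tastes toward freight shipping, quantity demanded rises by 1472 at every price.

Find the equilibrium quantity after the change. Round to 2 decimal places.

3258.00

Initially, 8410 - 3P = 3P - 2528, so 10938 = 6P and P = 1823, q = 2941.
The new curves are qd = 9882 - 3P (demand) and qs = 3P - 3366 (supply).
Clearing the new market: 9882 - 3P = 3P - 3366, so P = 2208 and q = 3258.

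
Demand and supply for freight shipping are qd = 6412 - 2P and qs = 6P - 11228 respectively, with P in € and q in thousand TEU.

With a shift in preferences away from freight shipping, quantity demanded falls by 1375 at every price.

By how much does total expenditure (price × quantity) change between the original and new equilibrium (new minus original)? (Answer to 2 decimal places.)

Solve the original market: 6412 - 2P = 6P - 11228, hence P = 2205 and q = 2002.
With the change applied: demand qd = 5037 - 2P, supply qs = 6P - 11228.
Clearing the new market: 5037 - 2P = 6P - 11228, so P = 2033.125 and q = 970.75.
Expenditure moves from 2205×2002 = 4414410 to 2033.125×970.75 = 1973656.09375; change = -2440753.91.

-2440753.91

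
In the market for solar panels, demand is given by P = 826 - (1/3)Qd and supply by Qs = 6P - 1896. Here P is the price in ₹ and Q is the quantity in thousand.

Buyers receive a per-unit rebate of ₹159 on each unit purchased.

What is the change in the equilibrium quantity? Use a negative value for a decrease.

+318

Initially, 2478 - 3P = 6P - 1896, so 4374 = 9P and P = 486, Q = 1020.
Since buyers' out-of-pocket price is the market price minus the rebate, the effective demand curve becomes Qd = 2955 - 3P.
New equilibrium: 2955 - 3P = 6P - 1896 ⇒ 4851 = 9P ⇒ P = 539, Q = 1338.
ΔQ = 1338 − 1020 = +318.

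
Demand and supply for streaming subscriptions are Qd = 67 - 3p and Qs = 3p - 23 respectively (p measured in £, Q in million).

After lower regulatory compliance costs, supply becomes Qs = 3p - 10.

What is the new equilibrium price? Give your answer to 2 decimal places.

12.83

Initially, 67 - 3p = 3p - 23, so 90 = 6p and p = 15, Q = 22.
The new curves are Qd = 67 - 3p (demand) and Qs = 3p - 10 (supply).
Clearing the new market: 67 - 3p = 3p - 10, so p = 77/6 ≈ 12.8333 and Q = 28.5.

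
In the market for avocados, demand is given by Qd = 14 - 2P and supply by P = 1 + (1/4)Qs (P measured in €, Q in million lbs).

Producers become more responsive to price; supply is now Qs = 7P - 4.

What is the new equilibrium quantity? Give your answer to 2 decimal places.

Solve the original market: 14 - 2P = 4P - 4, hence P = 3 and Q = 8.
The shock moves the curves to Qd = 14 - 2P and Qs = 7P - 4.
Clearing the new market: 14 - 2P = 7P - 4, so P = 2 and Q = 10.

10.00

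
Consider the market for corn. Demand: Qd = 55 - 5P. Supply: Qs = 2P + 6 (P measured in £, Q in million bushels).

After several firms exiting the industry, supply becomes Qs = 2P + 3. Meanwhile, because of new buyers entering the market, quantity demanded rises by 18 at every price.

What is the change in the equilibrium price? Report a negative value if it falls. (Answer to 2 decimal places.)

+3.00

Original equilibrium: 55 - 5P = 2P + 6 gives 49 = 7P, so P = 7 and Q = 20.
With the change applied: demand Qd = 73 - 5P, supply Qs = 2P + 3.
New equilibrium: 73 - 5P = 2P + 3 ⇒ 70 = 7P ⇒ P = 10, Q = 23.
ΔP = 10 − 7 = +3.00.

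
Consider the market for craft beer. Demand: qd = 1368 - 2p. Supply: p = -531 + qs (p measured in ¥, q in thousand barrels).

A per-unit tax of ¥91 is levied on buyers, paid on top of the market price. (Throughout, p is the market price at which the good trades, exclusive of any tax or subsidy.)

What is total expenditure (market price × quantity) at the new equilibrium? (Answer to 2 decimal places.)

163604.44

Initially, 1368 - 2p = p + 531, so 837 = 3p and p = 279, q = 810.
Since buyers pay the price plus the tax, the effective demand curve becomes qd = 1186 - 2p.
New equilibrium: 1186 - 2p = p + 531 ⇒ 655 = 3p ⇒ p = 655/3 ≈ 218.3333, q = 2248/3 ≈ 749.3333.
New expenditure = 218.3333 × 749.3333 = 163604.44.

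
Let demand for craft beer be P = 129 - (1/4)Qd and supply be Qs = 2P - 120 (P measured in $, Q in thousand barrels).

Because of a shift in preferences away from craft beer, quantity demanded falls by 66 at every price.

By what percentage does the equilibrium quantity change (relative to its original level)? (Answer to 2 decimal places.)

-23.91

Solve the original market: 516 - 4P = 2P - 120, hence P = 106 and Q = 92.
With the change applied: demand Qd = 450 - 4P, supply Qs = 2P - 120.
Equate the new curves: 450 - 4P = 2P - 120, giving 570 = 6P, P = 95, Q = 70.
%ΔQ = (70 − 92) / 92 × 100 = -23.91%.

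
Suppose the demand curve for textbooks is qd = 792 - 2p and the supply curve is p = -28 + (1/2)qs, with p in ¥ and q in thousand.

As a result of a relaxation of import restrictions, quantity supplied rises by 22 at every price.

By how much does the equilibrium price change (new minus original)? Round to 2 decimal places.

Before the shock: 792 - 2p = 2p + 56 ⇒ 736 = 4p ⇒ p = 184, q = 424.
The shock moves the curves to qd = 792 - 2p and qs = 2p + 78.
Clearing the new market: 792 - 2p = 2p + 78, so p = 178.5 and q = 435.
Δp = 178.5 − 184 = -5.50.

-5.50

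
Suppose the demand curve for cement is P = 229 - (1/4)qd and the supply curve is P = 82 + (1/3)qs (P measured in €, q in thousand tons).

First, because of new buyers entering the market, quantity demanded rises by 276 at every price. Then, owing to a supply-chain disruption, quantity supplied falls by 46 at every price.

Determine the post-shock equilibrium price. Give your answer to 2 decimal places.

Before the shock: 916 - 4P = 3P - 246 ⇒ 1162 = 7P ⇒ P = 166, q = 252.
After the shift, demand is qd = 1192 - 4P and supply is qs = 3P - 292.
Clearing the new market: 1192 - 4P = 3P - 292, so P = 212 and q = 344.

212.00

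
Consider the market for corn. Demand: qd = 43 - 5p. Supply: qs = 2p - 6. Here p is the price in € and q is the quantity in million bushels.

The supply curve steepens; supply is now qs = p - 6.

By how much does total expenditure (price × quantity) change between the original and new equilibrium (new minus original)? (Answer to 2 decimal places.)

Solve the original market: 43 - 5p = 2p - 6, hence p = 7 and q = 8.
After the shift, demand is qd = 43 - 5p and supply is qs = p - 6.
Setting them equal: 43 - 5p = p - 6 → 49 = 6p, so p = 49/6 ≈ 8.1667 and q = 13/6 ≈ 2.1667.
Expenditure moves from 7×8 = 56 to 8.1667×2.1667 = 17.6944; change = -38.31.

-38.31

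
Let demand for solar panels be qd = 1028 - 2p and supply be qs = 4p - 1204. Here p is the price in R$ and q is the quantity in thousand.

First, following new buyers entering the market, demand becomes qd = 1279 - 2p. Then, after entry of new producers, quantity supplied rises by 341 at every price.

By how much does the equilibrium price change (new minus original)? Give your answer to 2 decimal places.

Original equilibrium: 1028 - 2p = 4p - 1204 gives 2232 = 6p, so p = 372 and q = 284.
After the shift, demand is qd = 1279 - 2p and supply is qs = 4p - 863.
Setting them equal: 1279 - 2p = 4p - 863 → 2142 = 6p, so p = 357 and q = 565.
Δp = 357 − 372 = -15.00.

-15.00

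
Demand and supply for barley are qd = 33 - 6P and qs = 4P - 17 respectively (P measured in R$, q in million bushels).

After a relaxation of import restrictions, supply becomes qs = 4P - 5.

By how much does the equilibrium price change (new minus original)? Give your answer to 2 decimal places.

-1.20

Original equilibrium: 33 - 6P = 4P - 17 gives 50 = 10P, so P = 5 and q = 3.
The new curves are qd = 33 - 6P (demand) and qs = 4P - 5 (supply).
Setting them equal: 33 - 6P = 4P - 5 → 38 = 10P, so P = 3.8 and q = 10.2.
ΔP = 3.8 − 5 = -1.20.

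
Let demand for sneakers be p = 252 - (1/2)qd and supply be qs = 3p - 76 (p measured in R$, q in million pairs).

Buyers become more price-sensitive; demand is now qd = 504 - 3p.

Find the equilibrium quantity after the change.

Before the shock: 504 - 2p = 3p - 76 ⇒ 580 = 5p ⇒ p = 116, q = 272.
The new curves are qd = 504 - 3p (demand) and qs = 3p - 76 (supply).
Setting them equal: 504 - 3p = 3p - 76 → 580 = 6p, so p = 290/3 ≈ 96.6667 and q = 214.

214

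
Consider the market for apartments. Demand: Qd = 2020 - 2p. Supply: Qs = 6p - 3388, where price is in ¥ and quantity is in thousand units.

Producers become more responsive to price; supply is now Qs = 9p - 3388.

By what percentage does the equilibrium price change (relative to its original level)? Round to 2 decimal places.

-27.27

Solve the original market: 2020 - 2p = 6p - 3388, hence p = 676 and Q = 668.
The shock moves the curves to Qd = 2020 - 2p and Qs = 9p - 3388.
New equilibrium: 2020 - 2p = 9p - 3388 ⇒ 5408 = 11p ⇒ p = 5408/11 ≈ 491.6364, Q = 11404/11 ≈ 1036.7273.
%Δp = (491.6364 − 676) / 676 × 100 = -27.27%.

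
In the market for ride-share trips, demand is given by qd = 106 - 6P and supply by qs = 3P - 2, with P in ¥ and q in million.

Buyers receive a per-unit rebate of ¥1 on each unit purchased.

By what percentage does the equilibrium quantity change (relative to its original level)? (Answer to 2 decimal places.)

+5.88

Before the shock: 106 - 6P = 3P - 2 ⇒ 108 = 9P ⇒ P = 12, q = 34.
Since buyers' out-of-pocket price is the market price minus the rebate, the effective demand curve becomes qd = 112 - 6P.
New equilibrium: 112 - 6P = 3P - 2 ⇒ 114 = 9P ⇒ P = 38/3 ≈ 12.6667, q = 36.
%Δq = (36 − 34) / 34 × 100 = +5.88%.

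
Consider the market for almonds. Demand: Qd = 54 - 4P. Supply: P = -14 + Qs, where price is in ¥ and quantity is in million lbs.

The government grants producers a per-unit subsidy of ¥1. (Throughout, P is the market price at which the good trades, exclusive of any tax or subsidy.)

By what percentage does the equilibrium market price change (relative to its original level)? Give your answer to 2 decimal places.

-2.50

Solve the original market: 54 - 4P = P + 14, hence P = 8 and Q = 22.
Since sellers receive the price plus the subsidy, the effective supply curve becomes Qs = P + 15.
Clearing the new market: 54 - 4P = P + 15, so P = 7.8 and Q = 22.8.
%ΔP = (7.8 − 8) / 8 × 100 = -2.50%.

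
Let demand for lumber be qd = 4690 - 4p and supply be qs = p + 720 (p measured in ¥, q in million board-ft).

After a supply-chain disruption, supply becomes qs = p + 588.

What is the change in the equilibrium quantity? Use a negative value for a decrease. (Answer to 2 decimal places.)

Solve the original market: 4690 - 4p = p + 720, hence p = 794 and q = 1514.
With the change applied: demand qd = 4690 - 4p, supply qs = p + 588.
New equilibrium: 4690 - 4p = p + 588 ⇒ 4102 = 5p ⇒ p = 820.4, q = 1408.4.
Δq = 1408.4 − 1514 = -105.60.

-105.60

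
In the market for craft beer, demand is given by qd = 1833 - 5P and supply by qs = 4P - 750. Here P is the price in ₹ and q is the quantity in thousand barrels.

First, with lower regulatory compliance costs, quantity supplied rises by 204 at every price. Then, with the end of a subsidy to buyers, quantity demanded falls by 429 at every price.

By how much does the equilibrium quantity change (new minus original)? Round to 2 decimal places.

Initially, 1833 - 5P = 4P - 750, so 2583 = 9P and P = 287, q = 398.
After the shift, demand is qd = 1404 - 5P and supply is qs = 4P - 546.
New equilibrium: 1404 - 5P = 4P - 546 ⇒ 1950 = 9P ⇒ P = 650/3 ≈ 216.6667, q = 962/3 ≈ 320.6667.
Δq = 320.6667 − 398 = -77.33.

-77.33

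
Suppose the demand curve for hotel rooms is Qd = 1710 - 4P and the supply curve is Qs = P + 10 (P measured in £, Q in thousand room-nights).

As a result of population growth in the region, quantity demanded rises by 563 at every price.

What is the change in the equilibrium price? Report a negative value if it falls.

Initially, 1710 - 4P = P + 10, so 1700 = 5P and P = 340, Q = 350.
With the change applied: demand Qd = 2273 - 4P, supply Qs = P + 10.
Equate the new curves: 2273 - 4P = P + 10, giving 2263 = 5P, P = 452.6, Q = 462.6.
ΔP = 452.6 − 340 = +112.6.

+112.6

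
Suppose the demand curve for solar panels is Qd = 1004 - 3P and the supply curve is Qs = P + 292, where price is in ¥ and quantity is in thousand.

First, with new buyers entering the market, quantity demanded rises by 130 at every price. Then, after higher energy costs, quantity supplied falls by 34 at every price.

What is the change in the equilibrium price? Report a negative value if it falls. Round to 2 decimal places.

+41.00

Initially, 1004 - 3P = P + 292, so 712 = 4P and P = 178, Q = 470.
The new curves are Qd = 1134 - 3P (demand) and Qs = P + 258 (supply).
Equate the new curves: 1134 - 3P = P + 258, giving 876 = 4P, P = 219, Q = 477.
ΔP = 219 − 178 = +41.00.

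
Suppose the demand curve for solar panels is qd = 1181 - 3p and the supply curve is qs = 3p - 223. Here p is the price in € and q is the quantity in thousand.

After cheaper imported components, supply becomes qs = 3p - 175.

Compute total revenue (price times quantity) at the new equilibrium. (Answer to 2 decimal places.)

Before the shock: 1181 - 3p = 3p - 223 ⇒ 1404 = 6p ⇒ p = 234, q = 479.
The new curves are qd = 1181 - 3p (demand) and qs = 3p - 175 (supply).
Setting them equal: 1181 - 3p = 3p - 175 → 1356 = 6p, so p = 226 and q = 503.
New expenditure = 226 × 503 = 113678.00.

113678.00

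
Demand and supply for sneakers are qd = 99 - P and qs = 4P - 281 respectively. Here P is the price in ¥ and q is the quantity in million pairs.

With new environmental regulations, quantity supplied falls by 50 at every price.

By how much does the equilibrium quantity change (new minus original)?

-10

Initially, 99 - P = 4P - 281, so 380 = 5P and P = 76, q = 23.
With the change applied: demand qd = 99 - P, supply qs = 4P - 331.
Setting them equal: 99 - P = 4P - 331 → 430 = 5P, so P = 86 and q = 13.
Δq = 13 − 23 = -10.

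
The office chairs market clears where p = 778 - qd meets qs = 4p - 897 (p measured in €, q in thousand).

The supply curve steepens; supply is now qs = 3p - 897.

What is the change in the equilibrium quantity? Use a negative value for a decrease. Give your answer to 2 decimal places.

-83.75

Initially, 778 - p = 4p - 897, so 1675 = 5p and p = 335, q = 443.
The shock moves the curves to qd = 778 - p and qs = 3p - 897.
Clearing the new market: 778 - p = 3p - 897, so p = 418.75 and q = 359.25.
Δq = 359.25 − 443 = -83.75.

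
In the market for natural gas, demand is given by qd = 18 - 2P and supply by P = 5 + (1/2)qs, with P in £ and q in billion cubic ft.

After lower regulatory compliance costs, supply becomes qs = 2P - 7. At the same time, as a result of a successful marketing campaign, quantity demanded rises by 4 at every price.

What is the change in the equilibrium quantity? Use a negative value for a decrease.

+3.5

Initially, 18 - 2P = 2P - 10, so 28 = 4P and P = 7, q = 4.
With the change applied: demand qd = 22 - 2P, supply qs = 2P - 7.
Equate the new curves: 22 - 2P = 2P - 7, giving 29 = 4P, P = 7.25, q = 7.5.
Δq = 7.5 − 4 = +3.5.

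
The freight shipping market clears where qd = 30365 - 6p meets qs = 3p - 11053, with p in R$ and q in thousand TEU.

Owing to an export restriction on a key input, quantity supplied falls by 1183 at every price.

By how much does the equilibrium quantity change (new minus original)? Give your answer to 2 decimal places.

Before the shock: 30365 - 6p = 3p - 11053 ⇒ 41418 = 9p ⇒ p = 4602, q = 2753.
After the shift, demand is qd = 30365 - 6p and supply is qs = 3p - 12236.
New equilibrium: 30365 - 6p = 3p - 12236 ⇒ 42601 = 9p ⇒ p = 42601/9 ≈ 4733.4444, q = 5893/3 ≈ 1964.3333.
Δq = 1964.3333 − 2753 = -788.67.

-788.67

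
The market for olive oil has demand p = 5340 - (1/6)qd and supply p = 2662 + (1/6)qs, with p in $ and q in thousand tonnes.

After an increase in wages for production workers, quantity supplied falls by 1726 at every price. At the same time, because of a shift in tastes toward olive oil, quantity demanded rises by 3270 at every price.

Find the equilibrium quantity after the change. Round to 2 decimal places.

Original equilibrium: 32040 - 6p = 6p - 15972 gives 48012 = 12p, so p = 4001 and q = 8034.
After the shift, demand is qd = 35310 - 6p and supply is qs = 6p - 17698.
New equilibrium: 35310 - 6p = 6p - 17698 ⇒ 53008 = 12p ⇒ p = 13252/3 ≈ 4417.3333, q = 8806.

8806.00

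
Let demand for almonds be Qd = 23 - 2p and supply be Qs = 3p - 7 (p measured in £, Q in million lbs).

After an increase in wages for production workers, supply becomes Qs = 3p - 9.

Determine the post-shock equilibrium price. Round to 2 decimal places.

Original equilibrium: 23 - 2p = 3p - 7 gives 30 = 5p, so p = 6 and Q = 11.
After the shift, demand is Qd = 23 - 2p and supply is Qs = 3p - 9.
Setting them equal: 23 - 2p = 3p - 9 → 32 = 5p, so p = 6.4 and Q = 10.2.

6.40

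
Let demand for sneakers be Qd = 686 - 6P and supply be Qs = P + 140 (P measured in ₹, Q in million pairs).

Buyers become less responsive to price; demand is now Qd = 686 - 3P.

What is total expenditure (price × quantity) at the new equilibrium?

Before the shock: 686 - 6P = P + 140 ⇒ 546 = 7P ⇒ P = 78, Q = 218.
With the change applied: demand Qd = 686 - 3P, supply Qs = P + 140.
New equilibrium: 686 - 3P = P + 140 ⇒ 546 = 4P ⇒ P = 136.5, Q = 276.5.
New expenditure = 136.5 × 276.5 = 37742.25.

37742.25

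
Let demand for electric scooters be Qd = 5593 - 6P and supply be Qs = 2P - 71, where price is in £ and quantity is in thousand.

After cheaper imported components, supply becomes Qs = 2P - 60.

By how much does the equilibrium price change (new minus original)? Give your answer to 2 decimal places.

-1.38

Solve the original market: 5593 - 6P = 2P - 71, hence P = 708 and Q = 1345.
With the change applied: demand Qd = 5593 - 6P, supply Qs = 2P - 60.
Setting them equal: 5593 - 6P = 2P - 60 → 5653 = 8P, so P = 706.625 and Q = 1353.25.
ΔP = 706.625 − 708 = -1.38.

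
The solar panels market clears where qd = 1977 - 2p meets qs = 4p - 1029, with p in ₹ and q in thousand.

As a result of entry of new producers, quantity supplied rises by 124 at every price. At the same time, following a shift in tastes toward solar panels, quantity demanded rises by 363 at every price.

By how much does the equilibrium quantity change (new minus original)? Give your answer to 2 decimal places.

+283.33

Solve the original market: 1977 - 2p = 4p - 1029, hence p = 501 and q = 975.
The new curves are qd = 2340 - 2p (demand) and qs = 4p - 905 (supply).
Setting them equal: 2340 - 2p = 4p - 905 → 3245 = 6p, so p = 3245/6 ≈ 540.8333 and q = 3775/3 ≈ 1258.3333.
Δq = 1258.3333 − 975 = +283.33.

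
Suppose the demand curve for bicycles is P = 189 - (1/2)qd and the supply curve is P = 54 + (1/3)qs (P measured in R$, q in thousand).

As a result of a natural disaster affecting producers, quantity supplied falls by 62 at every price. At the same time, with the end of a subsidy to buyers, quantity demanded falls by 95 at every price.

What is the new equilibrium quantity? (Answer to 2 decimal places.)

Original equilibrium: 378 - 2P = 3P - 162 gives 540 = 5P, so P = 108 and q = 162.
After the shift, demand is qd = 283 - 2P and supply is qs = 3P - 224.
Equate the new curves: 283 - 2P = 3P - 224, giving 507 = 5P, P = 101.4, q = 80.2.

80.20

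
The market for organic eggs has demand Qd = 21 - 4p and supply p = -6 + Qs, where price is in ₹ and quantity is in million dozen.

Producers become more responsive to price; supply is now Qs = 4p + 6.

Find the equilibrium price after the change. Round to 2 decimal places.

Solve the original market: 21 - 4p = p + 6, hence p = 3 and Q = 9.
With the change applied: demand Qd = 21 - 4p, supply Qs = 4p + 6.
Clearing the new market: 21 - 4p = 4p + 6, so p = 1.875 and Q = 13.5.

1.88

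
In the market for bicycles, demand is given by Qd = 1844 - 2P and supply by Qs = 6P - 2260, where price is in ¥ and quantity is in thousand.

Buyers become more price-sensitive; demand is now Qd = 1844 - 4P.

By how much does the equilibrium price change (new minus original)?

Before the shock: 1844 - 2P = 6P - 2260 ⇒ 4104 = 8P ⇒ P = 513, Q = 818.
The new curves are Qd = 1844 - 4P (demand) and Qs = 6P - 2260 (supply).
Setting them equal: 1844 - 4P = 6P - 2260 → 4104 = 10P, so P = 410.4 and Q = 202.4.
ΔP = 410.4 − 513 = -102.6.

-102.6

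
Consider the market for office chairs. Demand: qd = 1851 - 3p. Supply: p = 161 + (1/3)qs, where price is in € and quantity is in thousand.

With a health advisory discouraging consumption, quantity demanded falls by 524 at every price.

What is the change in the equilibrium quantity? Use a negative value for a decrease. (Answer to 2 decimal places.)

Before the shock: 1851 - 3p = 3p - 483 ⇒ 2334 = 6p ⇒ p = 389, q = 684.
The shock moves the curves to qd = 1327 - 3p and qs = 3p - 483.
Setting them equal: 1327 - 3p = 3p - 483 → 1810 = 6p, so p = 905/3 ≈ 301.6667 and q = 422.
Δq = 422 − 684 = -262.00.

-262.00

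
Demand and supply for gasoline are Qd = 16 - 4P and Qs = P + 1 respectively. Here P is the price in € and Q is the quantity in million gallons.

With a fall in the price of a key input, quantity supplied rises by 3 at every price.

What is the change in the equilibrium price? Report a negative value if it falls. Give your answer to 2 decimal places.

Original equilibrium: 16 - 4P = P + 1 gives 15 = 5P, so P = 3 and Q = 4.
With the change applied: demand Qd = 16 - 4P, supply Qs = P + 4.
Equate the new curves: 16 - 4P = P + 4, giving 12 = 5P, P = 2.4, Q = 6.4.
ΔP = 2.4 − 3 = -0.60.

-0.60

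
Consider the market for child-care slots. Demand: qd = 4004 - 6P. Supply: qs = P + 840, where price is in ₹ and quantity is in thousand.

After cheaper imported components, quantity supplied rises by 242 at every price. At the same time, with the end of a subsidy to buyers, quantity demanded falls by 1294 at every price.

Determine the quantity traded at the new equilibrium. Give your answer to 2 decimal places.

Solve the original market: 4004 - 6P = P + 840, hence P = 452 and q = 1292.
With the change applied: demand qd = 2710 - 6P, supply qs = P + 1082.
Equate the new curves: 2710 - 6P = P + 1082, giving 1628 = 7P, P = 1628/7 ≈ 232.5714, q = 9202/7 ≈ 1314.5714.

1314.57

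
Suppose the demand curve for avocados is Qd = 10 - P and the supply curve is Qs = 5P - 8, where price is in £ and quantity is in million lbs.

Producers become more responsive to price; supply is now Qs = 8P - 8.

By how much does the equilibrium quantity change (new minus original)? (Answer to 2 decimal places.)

Solve the original market: 10 - P = 5P - 8, hence P = 3 and Q = 7.
After the shift, demand is Qd = 10 - P and supply is Qs = 8P - 8.
Setting them equal: 10 - P = 8P - 8 → 18 = 9P, so P = 2 and Q = 8.
ΔQ = 8 − 7 = +1.00.

+1.00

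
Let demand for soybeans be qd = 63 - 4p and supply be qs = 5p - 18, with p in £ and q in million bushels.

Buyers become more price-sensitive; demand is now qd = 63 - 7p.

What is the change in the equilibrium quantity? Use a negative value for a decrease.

-11.25

Before the shock: 63 - 4p = 5p - 18 ⇒ 81 = 9p ⇒ p = 9, q = 27.
After the shift, demand is qd = 63 - 7p and supply is qs = 5p - 18.
Clearing the new market: 63 - 7p = 5p - 18, so p = 6.75 and q = 15.75.
Δq = 15.75 − 27 = -11.25.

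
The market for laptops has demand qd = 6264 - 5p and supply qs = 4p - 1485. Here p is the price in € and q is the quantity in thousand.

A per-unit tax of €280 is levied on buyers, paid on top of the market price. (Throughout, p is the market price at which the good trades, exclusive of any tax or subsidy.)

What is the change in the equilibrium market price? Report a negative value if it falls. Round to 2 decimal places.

-155.56

Before the shock: 6264 - 5p = 4p - 1485 ⇒ 7749 = 9p ⇒ p = 861, q = 1959.
Since buyers pay the price plus the tax, the effective demand curve becomes qd = 4864 - 5p.
Clearing the new market: 4864 - 5p = 4p - 1485, so p = 6349/9 ≈ 705.4444 and q = 12031/9 ≈ 1336.7778.
Δp = 705.4444 − 861 = -155.56.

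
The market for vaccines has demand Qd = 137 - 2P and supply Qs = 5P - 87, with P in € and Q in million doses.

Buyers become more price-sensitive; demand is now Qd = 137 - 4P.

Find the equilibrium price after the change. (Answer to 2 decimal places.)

24.89

Original equilibrium: 137 - 2P = 5P - 87 gives 224 = 7P, so P = 32 and Q = 73.
With the change applied: demand Qd = 137 - 4P, supply Qs = 5P - 87.
Equate the new curves: 137 - 4P = 5P - 87, giving 224 = 9P, P = 224/9 ≈ 24.8889, Q = 337/9 ≈ 37.4444.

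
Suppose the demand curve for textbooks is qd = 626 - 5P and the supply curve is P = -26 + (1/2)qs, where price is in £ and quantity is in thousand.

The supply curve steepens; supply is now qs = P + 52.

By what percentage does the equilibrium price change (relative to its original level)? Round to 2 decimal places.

Before the shock: 626 - 5P = 2P + 52 ⇒ 574 = 7P ⇒ P = 82, q = 216.
After the shift, demand is qd = 626 - 5P and supply is qs = P + 52.
New equilibrium: 626 - 5P = P + 52 ⇒ 574 = 6P ⇒ P = 287/3 ≈ 95.6667, q = 443/3 ≈ 147.6667.
%ΔP = (95.6667 − 82) / 82 × 100 = +16.67%.

+16.67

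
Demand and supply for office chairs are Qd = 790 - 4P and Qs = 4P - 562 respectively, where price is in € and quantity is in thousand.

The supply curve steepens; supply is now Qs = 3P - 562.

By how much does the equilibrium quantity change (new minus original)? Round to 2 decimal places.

Solve the original market: 790 - 4P = 4P - 562, hence P = 169 and Q = 114.
The shock moves the curves to Qd = 790 - 4P and Qs = 3P - 562.
Equate the new curves: 790 - 4P = 3P - 562, giving 1352 = 7P, P = 1352/7 ≈ 193.1429, Q = 122/7 ≈ 17.4286.
ΔQ = 17.4286 − 114 = -96.57.

-96.57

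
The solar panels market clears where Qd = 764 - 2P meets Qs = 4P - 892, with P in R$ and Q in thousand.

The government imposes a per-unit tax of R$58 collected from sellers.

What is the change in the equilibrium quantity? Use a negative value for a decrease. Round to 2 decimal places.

Solve the original market: 764 - 2P = 4P - 892, hence P = 276 and Q = 212.
Since sellers keep the price net of the tax, the effective supply curve becomes Qs = 4P - 1124.
Setting them equal: 764 - 2P = 4P - 1124 → 1888 = 6P, so P = 944/3 ≈ 314.6667 and Q = 404/3 ≈ 134.6667.
ΔQ = 134.6667 − 212 = -77.33.

-77.33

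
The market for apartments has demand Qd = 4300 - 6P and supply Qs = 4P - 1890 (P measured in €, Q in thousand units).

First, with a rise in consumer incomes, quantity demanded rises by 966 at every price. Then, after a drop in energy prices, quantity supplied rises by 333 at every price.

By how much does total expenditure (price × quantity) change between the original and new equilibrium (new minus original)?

+437058.06

Before the shock: 4300 - 6P = 4P - 1890 ⇒ 6190 = 10P ⇒ P = 619, Q = 586.
With the change applied: demand Qd = 5266 - 6P, supply Qs = 4P - 1557.
New equilibrium: 5266 - 6P = 4P - 1557 ⇒ 6823 = 10P ⇒ P = 682.3, Q = 1172.2.
Expenditure moves from 619×586 = 362734 to 682.3×1172.2 = 799792.06; change = +437058.06.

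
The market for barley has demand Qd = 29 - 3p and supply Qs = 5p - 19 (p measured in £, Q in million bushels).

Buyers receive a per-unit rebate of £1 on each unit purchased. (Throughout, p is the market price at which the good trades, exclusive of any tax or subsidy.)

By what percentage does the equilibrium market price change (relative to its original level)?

Solve the original market: 29 - 3p = 5p - 19, hence p = 6 and Q = 11.
Since buyers' out-of-pocket price is the market price minus the rebate, the effective demand curve becomes Qd = 32 - 3p.
Equate the new curves: 32 - 3p = 5p - 19, giving 51 = 8p, p = 6.375, Q = 12.875.
%Δp = (6.375 − 6) / 6 × 100 = +6.25%.

+6.25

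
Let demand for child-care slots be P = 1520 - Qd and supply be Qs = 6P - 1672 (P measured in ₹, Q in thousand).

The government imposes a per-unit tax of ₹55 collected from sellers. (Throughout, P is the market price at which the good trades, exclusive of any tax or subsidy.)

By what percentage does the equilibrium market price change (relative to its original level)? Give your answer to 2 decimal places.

Solve the original market: 1520 - P = 6P - 1672, hence P = 456 and Q = 1064.
Since sellers keep the price net of the tax, the effective supply curve becomes Qs = 6P - 2002.
Equate the new curves: 1520 - P = 6P - 2002, giving 3522 = 7P, P = 3522/7 ≈ 503.1429, Q = 7118/7 ≈ 1016.8571.
%ΔP = (503.1429 − 456) / 456 × 100 = +10.34%.

+10.34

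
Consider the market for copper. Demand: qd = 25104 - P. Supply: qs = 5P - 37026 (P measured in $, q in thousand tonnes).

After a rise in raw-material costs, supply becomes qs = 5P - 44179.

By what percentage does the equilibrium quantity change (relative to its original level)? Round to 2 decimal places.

-8.08

Original equilibrium: 25104 - P = 5P - 37026 gives 62130 = 6P, so P = 10355 and q = 14749.
After the shift, demand is qd = 25104 - P and supply is qs = 5P - 44179.
Equate the new curves: 25104 - P = 5P - 44179, giving 69283 = 6P, P = 69283/6 ≈ 11547.1667, q = 81341/6 ≈ 13556.8333.
%Δq = (13556.8333 − 14749) / 14749 × 100 = -8.08%.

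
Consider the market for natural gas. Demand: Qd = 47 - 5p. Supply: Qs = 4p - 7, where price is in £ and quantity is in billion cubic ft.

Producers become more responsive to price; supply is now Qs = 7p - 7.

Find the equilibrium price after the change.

Solve the original market: 47 - 5p = 4p - 7, hence p = 6 and Q = 17.
After the shift, demand is Qd = 47 - 5p and supply is Qs = 7p - 7.
New equilibrium: 47 - 5p = 7p - 7 ⇒ 54 = 12p ⇒ p = 4.5, Q = 24.5.

4.5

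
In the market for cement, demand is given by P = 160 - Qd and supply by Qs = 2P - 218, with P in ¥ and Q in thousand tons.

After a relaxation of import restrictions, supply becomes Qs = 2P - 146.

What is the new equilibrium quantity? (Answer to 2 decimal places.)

58.00

Initially, 160 - P = 2P - 218, so 378 = 3P and P = 126, Q = 34.
The shock moves the curves to Qd = 160 - P and Qs = 2P - 146.
New equilibrium: 160 - P = 2P - 146 ⇒ 306 = 3P ⇒ P = 102, Q = 58.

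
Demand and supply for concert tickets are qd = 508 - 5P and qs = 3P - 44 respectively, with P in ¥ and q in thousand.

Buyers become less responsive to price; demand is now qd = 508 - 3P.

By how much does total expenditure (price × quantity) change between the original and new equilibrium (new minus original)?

Initially, 508 - 5P = 3P - 44, so 552 = 8P and P = 69, q = 163.
The new curves are qd = 508 - 3P (demand) and qs = 3P - 44 (supply).
Setting them equal: 508 - 3P = 3P - 44 → 552 = 6P, so P = 92 and q = 232.
Expenditure moves from 69×163 = 11247 to 92×232 = 21344; change = +10097.

+10097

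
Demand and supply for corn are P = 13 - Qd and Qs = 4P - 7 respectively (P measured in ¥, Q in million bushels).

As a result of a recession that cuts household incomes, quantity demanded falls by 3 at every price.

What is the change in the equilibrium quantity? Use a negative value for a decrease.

-2.4

Initially, 13 - P = 4P - 7, so 20 = 5P and P = 4, Q = 9.
With the change applied: demand Qd = 10 - P, supply Qs = 4P - 7.
Setting them equal: 10 - P = 4P - 7 → 17 = 5P, so P = 3.4 and Q = 6.6.
ΔQ = 6.6 − 9 = -2.4.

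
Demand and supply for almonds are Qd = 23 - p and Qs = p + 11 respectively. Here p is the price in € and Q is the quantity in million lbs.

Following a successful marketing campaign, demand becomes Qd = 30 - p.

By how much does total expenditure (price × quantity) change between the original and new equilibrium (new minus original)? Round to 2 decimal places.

+92.75

Before the shock: 23 - p = p + 11 ⇒ 12 = 2p ⇒ p = 6, Q = 17.
After the shift, demand is Qd = 30 - p and supply is Qs = p + 11.
Clearing the new market: 30 - p = p + 11, so p = 9.5 and Q = 20.5.
Expenditure moves from 6×17 = 102 to 9.5×20.5 = 194.75; change = +92.75.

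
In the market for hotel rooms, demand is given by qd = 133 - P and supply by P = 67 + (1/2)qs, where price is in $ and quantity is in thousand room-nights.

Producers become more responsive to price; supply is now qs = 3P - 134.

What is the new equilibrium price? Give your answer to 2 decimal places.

66.75

Before the shock: 133 - P = 2P - 134 ⇒ 267 = 3P ⇒ P = 89, q = 44.
With the change applied: demand qd = 133 - P, supply qs = 3P - 134.
Clearing the new market: 133 - P = 3P - 134, so P = 66.75 and q = 66.25.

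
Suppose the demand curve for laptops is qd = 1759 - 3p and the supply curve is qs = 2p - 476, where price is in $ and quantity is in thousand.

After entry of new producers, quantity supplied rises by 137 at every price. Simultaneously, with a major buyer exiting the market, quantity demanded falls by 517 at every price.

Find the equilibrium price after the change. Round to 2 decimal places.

316.20

Solve the original market: 1759 - 3p = 2p - 476, hence p = 447 and q = 418.
After the shift, demand is qd = 1242 - 3p and supply is qs = 2p - 339.
New equilibrium: 1242 - 3p = 2p - 339 ⇒ 1581 = 5p ⇒ p = 316.2, q = 293.4.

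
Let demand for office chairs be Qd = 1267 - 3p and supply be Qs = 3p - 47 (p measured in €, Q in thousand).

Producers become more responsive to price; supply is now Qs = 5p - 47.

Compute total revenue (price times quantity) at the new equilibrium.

Before the shock: 1267 - 3p = 3p - 47 ⇒ 1314 = 6p ⇒ p = 219, Q = 610.
After the shift, demand is Qd = 1267 - 3p and supply is Qs = 5p - 47.
Equate the new curves: 1267 - 3p = 5p - 47, giving 1314 = 8p, p = 164.25, Q = 774.25.
New expenditure = 164.25 × 774.25 = 127170.5625.

127170.5625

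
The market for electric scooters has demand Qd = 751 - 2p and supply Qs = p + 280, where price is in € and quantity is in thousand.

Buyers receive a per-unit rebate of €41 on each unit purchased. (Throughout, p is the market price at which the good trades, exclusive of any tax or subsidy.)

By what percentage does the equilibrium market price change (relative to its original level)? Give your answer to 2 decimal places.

Solve the original market: 751 - 2p = p + 280, hence p = 157 and Q = 437.
Since buyers' out-of-pocket price is the market price minus the rebate, the effective demand curve becomes Qd = 833 - 2p.
New equilibrium: 833 - 2p = p + 280 ⇒ 553 = 3p ⇒ p = 553/3 ≈ 184.3333, Q = 1393/3 ≈ 464.3333.
%Δp = (184.3333 − 157) / 157 × 100 = +17.41%.

+17.41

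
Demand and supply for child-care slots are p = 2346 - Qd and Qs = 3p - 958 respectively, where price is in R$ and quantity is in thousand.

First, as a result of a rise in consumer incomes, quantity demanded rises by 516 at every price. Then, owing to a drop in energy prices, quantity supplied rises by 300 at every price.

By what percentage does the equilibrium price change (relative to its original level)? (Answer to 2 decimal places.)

+6.54

Initially, 2346 - p = 3p - 958, so 3304 = 4p and p = 826, Q = 1520.
The shock moves the curves to Qd = 2862 - p and Qs = 3p - 658.
New equilibrium: 2862 - p = 3p - 658 ⇒ 3520 = 4p ⇒ p = 880, Q = 1982.
%Δp = (880 − 826) / 826 × 100 = +6.54%.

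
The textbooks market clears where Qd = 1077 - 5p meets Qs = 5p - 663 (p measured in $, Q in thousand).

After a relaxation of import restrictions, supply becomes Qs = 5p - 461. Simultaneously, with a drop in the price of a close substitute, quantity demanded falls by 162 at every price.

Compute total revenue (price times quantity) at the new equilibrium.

Before the shock: 1077 - 5p = 5p - 663 ⇒ 1740 = 10p ⇒ p = 174, Q = 207.
With the change applied: demand Qd = 915 - 5p, supply Qs = 5p - 461.
Clearing the new market: 915 - 5p = 5p - 461, so p = 137.6 and Q = 227.
New expenditure = 137.6 × 227 = 31235.2.

31235.2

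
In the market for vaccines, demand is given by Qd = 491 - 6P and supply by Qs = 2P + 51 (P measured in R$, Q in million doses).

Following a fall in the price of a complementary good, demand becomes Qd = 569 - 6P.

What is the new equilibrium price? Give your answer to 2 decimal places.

Solve the original market: 491 - 6P = 2P + 51, hence P = 55 and Q = 161.
With the change applied: demand Qd = 569 - 6P, supply Qs = 2P + 51.
Equate the new curves: 569 - 6P = 2P + 51, giving 518 = 8P, P = 64.75, Q = 180.5.

64.75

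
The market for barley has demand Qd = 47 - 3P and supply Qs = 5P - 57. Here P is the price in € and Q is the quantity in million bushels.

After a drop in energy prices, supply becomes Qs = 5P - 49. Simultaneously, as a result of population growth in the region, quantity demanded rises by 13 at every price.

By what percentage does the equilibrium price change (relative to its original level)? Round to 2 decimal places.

+4.81

Before the shock: 47 - 3P = 5P - 57 ⇒ 104 = 8P ⇒ P = 13, Q = 8.
After the shift, demand is Qd = 60 - 3P and supply is Qs = 5P - 49.
Clearing the new market: 60 - 3P = 5P - 49, so P = 13.625 and Q = 19.125.
%ΔP = (13.625 − 13) / 13 × 100 = +4.81%.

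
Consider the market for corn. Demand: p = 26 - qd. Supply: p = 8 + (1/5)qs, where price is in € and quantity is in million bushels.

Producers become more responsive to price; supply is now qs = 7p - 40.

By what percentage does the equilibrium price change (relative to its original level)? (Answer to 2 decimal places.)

-25.00

Solve the original market: 26 - p = 5p - 40, hence p = 11 and q = 15.
The new curves are qd = 26 - p (demand) and qs = 7p - 40 (supply).
Clearing the new market: 26 - p = 7p - 40, so p = 8.25 and q = 17.75.
%Δp = (8.25 − 11) / 11 × 100 = -25.00%.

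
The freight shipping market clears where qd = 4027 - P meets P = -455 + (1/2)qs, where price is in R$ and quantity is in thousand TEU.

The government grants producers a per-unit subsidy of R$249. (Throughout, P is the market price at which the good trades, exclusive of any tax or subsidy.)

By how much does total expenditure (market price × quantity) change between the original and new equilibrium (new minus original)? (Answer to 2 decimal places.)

-351090.00

Original equilibrium: 4027 - P = 2P + 910 gives 3117 = 3P, so P = 1039 and q = 2988.
Since sellers receive the price plus the subsidy, the effective supply curve becomes qs = 2P + 1408.
Setting them equal: 4027 - P = 2P + 1408 → 2619 = 3P, so P = 873 and q = 3154.
Expenditure moves from 1039×2988 = 3104532 to 873×3154 = 2753442; change = -351090.00.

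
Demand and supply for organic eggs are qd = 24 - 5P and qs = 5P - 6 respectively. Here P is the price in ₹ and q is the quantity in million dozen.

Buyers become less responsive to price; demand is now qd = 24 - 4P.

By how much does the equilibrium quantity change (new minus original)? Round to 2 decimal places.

Before the shock: 24 - 5P = 5P - 6 ⇒ 30 = 10P ⇒ P = 3, q = 9.
After the shift, demand is qd = 24 - 4P and supply is qs = 5P - 6.
New equilibrium: 24 - 4P = 5P - 6 ⇒ 30 = 9P ⇒ P = 10/3 ≈ 3.3333, q = 32/3 ≈ 10.6667.
Δq = 10.6667 − 9 = +1.67.

+1.67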